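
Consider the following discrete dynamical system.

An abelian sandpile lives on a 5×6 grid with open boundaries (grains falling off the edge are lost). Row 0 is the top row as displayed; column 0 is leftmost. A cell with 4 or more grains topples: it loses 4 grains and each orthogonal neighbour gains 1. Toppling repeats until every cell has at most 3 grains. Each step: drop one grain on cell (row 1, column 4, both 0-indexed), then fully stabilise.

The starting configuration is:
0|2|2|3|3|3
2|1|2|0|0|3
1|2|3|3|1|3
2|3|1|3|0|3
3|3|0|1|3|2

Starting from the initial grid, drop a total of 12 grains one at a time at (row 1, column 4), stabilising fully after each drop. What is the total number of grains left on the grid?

60

gen 0: 0|2|2|3|3|3
2|1|2|0|0|3
1|2|3|3|1|3
2|3|1|3|0|3
3|3|0|1|3|2
gen 1: 0|2|2|3|3|3
2|1|2|0|1|3
1|2|3|3|1|3
2|3|1|3|0|3
3|3|0|1|3|2
gen 2: 0|2|2|3|3|3
2|1|2|0|2|3
1|2|3|3|1|3
2|3|1|3|0|3
3|3|0|1|3|2
gen 3: 0|2|2|3|3|3
2|1|2|0|3|3
1|2|3|3|1|3
2|3|1|3|0|3
3|3|0|1|3|2
gen 4: 0|2|3|0|2|1
2|1|2|2|2|2
1|2|3|3|3|1
2|3|1|3|1|0
3|3|0|1|3|3
gen 5: 0|2|3|0|2|1
2|1|2|2|3|2
1|2|3|3|3|1
2|3|1|3|1|0
3|3|0|1|3|3
gen 6: 0|3|0|2|3|1
2|2|1|1|2|3
1|3|1|3|1|2
2|3|3|0|3|0
3|3|0|2|3|3
gen 7: 0|3|0|2|3|1
2|2|1|1|3|3
1|3|1|3|1|2
2|3|3|0|3|0
3|3|0|2|3|3
gen 8: 0|3|0|3|0|3
2|2|1|2|2|0
1|3|1|3|2|3
2|3|3|0|3|0
3|3|0|2|3|3
gen 9: 0|3|0|3|0|3
2|2|1|2|3|0
1|3|1|3|2|3
2|3|3|0|3|0
3|3|0|2|3|3
gen 10: 0|3|0|3|1|3
2|2|1|3|0|1
1|3|1|3|3|3
2|3|3|0|3|0
3|3|0|2|3|3
gen 11: 0|3|0|3|1|3
2|2|1|3|1|1
1|3|1|3|3|3
2|3|3|0|3|0
3|3|0|2|3|3
gen 12: 0|3|0|3|1|3
2|2|1|3|2|1
1|3|1|3|3|3
2|3|3|0|3|0
3|3|0|2|3|3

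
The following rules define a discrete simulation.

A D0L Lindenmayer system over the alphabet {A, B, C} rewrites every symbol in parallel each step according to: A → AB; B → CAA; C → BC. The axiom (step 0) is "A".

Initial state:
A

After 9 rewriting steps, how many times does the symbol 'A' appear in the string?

t=0: A
t=1: AB
t=2: ABCAA
t=3: ABCAABCABAB
t=4: ABCAABCABABCAABCABCAAABCAA
t=5: ABCAABCABABCAABCABCAAABCAABCABABCAABCABCAABCABABABCAABCABAB
t=6: ABCAABCABABCAABCABCAAABCAABCABABCAABCABCAABCABABABCAABCABA…BCAABCABCAABCABABCAABCABCAAABCAAABCAABCABABCAABCABCAAABCAA  (len 137)
t=7: ABCAABCABABCAABCABCAAABCAABCABABCAABCABCAABCABABABCAABCABA…BCAABCABABCAABCABCAAABCAABCABABCAABCABCAABCABABABCAABCABAB  (len 314)
t=8: ABCAABCABABCAABCABCAAABCAABCABABCAABCABCAABCABABABCAABCABA…BCAABCABCAABCABABCAABCABCAAABCAAABCAABCABABCAABCABCAAABCAA  (len 725)
t=9: ABCAABCABABCAABCABCAAABCAABCABABCAABCABCAABCABABABCAABCABA…BCAABCABABCAABCABCAAABCAABCABABCAABCABCAABCABABABCAABCABAB  (len 1667)

773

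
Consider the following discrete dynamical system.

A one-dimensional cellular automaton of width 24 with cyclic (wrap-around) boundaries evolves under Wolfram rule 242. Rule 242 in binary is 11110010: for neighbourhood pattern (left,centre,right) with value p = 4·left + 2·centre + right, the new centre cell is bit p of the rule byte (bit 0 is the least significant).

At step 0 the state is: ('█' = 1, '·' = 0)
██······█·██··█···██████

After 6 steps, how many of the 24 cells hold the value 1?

17

gen 0: ██······█·██··█···██████
gen 1: ███····█·█·███·█·█·█████
gen 2: ████··█·█·█·███·█·█·████
gen 3: ██████·█·█·█·███·█·█·███
gen 4: ███████·█·█·█·███·█·█·██
gen 5: ████████·█·█·█·███·█·█·█
gen 6: █████████·█·█·█·███·█·█·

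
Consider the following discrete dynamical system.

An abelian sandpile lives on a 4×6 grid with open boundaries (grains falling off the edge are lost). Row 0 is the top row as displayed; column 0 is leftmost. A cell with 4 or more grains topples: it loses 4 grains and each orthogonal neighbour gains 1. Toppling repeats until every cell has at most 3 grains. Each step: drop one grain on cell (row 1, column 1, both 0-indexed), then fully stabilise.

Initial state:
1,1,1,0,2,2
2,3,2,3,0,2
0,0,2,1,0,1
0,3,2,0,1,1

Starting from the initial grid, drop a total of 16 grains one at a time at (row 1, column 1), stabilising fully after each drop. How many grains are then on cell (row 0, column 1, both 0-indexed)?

0) 1,1,1,0,2,2
2,3,2,3,0,2
0,0,2,1,0,1
0,3,2,0,1,1
1) 1,2,1,0,2,2
3,0,3,3,0,2
0,1,2,1,0,1
0,3,2,0,1,1
2) 1,2,1,0,2,2
3,1,3,3,0,2
0,1,2,1,0,1
0,3,2,0,1,1
3) 1,2,1,0,2,2
3,2,3,3,0,2
0,1,2,1,0,1
0,3,2,0,1,1
4) 1,2,1,0,2,2
3,3,3,3,0,2
0,1,2,1,0,1
0,3,2,0,1,1
5) 2,3,2,1,2,2
0,2,1,0,1,2
1,2,3,2,0,1
0,3,2,0,1,1
6) 2,3,2,1,2,2
0,3,1,0,1,2
1,2,3,2,0,1
0,3,2,0,1,1
7) 3,0,3,1,2,2
1,1,2,0,1,2
1,3,3,2,0,1
0,3,2,0,1,1
8) 3,0,3,1,2,2
1,2,2,0,1,2
1,3,3,2,0,1
0,3,2,0,1,1
9) 3,0,3,1,2,2
1,3,2,0,1,2
1,3,3,2,0,1
0,3,2,0,1,1
10) 3,2,0,2,2,2
2,2,1,1,1,2
2,2,2,3,0,1
1,1,0,1,1,1
11) 3,2,0,2,2,2
2,3,1,1,1,2
2,2,2,3,0,1
1,1,0,1,1,1
12) 3,3,0,2,2,2
3,0,2,1,1,2
2,3,2,3,0,1
1,1,0,1,1,1
13) 3,3,0,2,2,2
3,1,2,1,1,2
2,3,2,3,0,1
1,1,0,1,1,1
14) 3,3,0,2,2,2
3,2,2,1,1,2
2,3,2,3,0,1
1,1,0,1,1,1
15) 3,3,0,2,2,2
3,3,2,1,1,2
2,3,2,3,0,1
1,1,0,1,1,1
16) 1,1,1,2,2,2
2,3,3,1,1,2
0,1,3,3,0,1
2,2,0,1,1,1

1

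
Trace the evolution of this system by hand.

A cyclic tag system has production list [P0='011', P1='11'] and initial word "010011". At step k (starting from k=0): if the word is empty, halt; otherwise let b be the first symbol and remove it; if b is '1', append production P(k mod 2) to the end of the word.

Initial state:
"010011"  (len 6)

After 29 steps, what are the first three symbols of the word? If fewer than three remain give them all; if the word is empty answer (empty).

111

k=0  "010011"  (len 6)
k=1  "10011"  (len 5)
k=2  "001111"  (len 6)
k=3  "01111"  (len 5)
k=4  "1111"  (len 4)
k=5  "111011"  (len 6)
k=6  "1101111"  (len 7)
k=7  "101111011"  (len 9)
k=8  "0111101111"  (len 10)
k=9  "111101111"  (len 9)
k=10  "1110111111"  (len 10)
k=11  "110111111011"  (len 12)
k=12  "1011111101111"  (len 13)
k=13  "011111101111011"  (len 15)
k=14  "11111101111011"  (len 14)
k=15  "1111101111011011"  (len 16)
k=16  "11110111101101111"  (len 17)
k=17  "1110111101101111011"  (len 19)
k=18  "11011110110111101111"  (len 20)
k=19  "1011110110111101111011"  (len 22)
k=20  "01111011011110111101111"  (len 23)
k=21  "1111011011110111101111"  (len 22)
k=22  "11101101111011110111111"  (len 23)
k=23  "1101101111011110111111011"  (len 25)
k=24  "10110111101111011111101111"  (len 26)
k=25  "0110111101111011111101111011"  (len 28)
k=26  "110111101111011111101111011"  (len 27)
k=27  "10111101111011111101111011011"  (len 29)
k=28  "011110111101111110111101101111"  (len 30)
k=29  "11110111101111110111101101111"  (len 29)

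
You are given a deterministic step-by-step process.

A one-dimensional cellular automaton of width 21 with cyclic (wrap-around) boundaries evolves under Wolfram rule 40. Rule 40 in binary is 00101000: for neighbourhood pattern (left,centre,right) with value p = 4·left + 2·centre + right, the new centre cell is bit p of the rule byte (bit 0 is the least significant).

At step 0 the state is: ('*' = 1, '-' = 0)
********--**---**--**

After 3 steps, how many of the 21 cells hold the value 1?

0

step 0: ********--**---**--**
step 1: ----------*----*---*-
step 2: ---------------------
step 3: ---------------------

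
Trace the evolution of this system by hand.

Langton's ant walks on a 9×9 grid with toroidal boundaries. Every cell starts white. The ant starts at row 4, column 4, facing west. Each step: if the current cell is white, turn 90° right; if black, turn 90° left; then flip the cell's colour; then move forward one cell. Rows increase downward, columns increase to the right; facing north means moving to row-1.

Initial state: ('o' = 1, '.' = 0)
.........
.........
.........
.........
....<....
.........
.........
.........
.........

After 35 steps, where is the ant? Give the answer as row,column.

4,7

k=0  .........
.........
.........
.........
....<....
.........
.........
.........
.........
k=1  .........
.........
.........
....^....
....o....
.........
.........
.........
.........
k=2  .........
.........
.........
....o>...
....o....
.........
.........
.........
.........
k=3  .........
.........
.........
....oo...
....ov...
.........
.........
.........
.........
k=4  .........
.........
.........
....oo...
....<o...
.........
.........
.........
.........
k=5  .........
.........
.........
....oo...
.....o...
....v....
.........
.........
.........
k=6  .........
.........
.........
....oo...
.....o...
...<o....
.........
.........
.........
k=7  .........
.........
.........
....oo...
...^.o...
...oo....
.........
.........
.........
k=8  .........
.........
.........
....oo...
...o>o...
...oo....
.........
.........
.........
k=9  .........
.........
.........
....oo...
...ooo...
...ov....
.........
.........
.........
k=10  .........
.........
.........
....oo...
...ooo...
...o.>...
.........
.........
.........
k=11  .........
.........
.........
....oo...
...ooo...
...o.o...
.....v...
.........
.........
k=12  .........
.........
.........
....oo...
...ooo...
...o.o...
....<o...
.........
.........
k=13  .........
.........
.........
....oo...
...ooo...
...o^o...
....oo...
.........
.........
k=14  .........
.........
.........
....oo...
...ooo...
...oo>...
....oo...
.........
.........
k=15  .........
.........
.........
....oo...
...oo^...
...oo....
....oo...
.........
.........
k=16  .........
.........
.........
....oo...
...o<....
...oo....
....oo...
.........
.........
k=17  .........
.........
.........
....oo...
...o.....
...ov....
....oo...
.........
.........
k=18  .........
.........
.........
....oo...
...o.....
...o.>...
....oo...
.........
.........
k=19  .........
.........
.........
....oo...
...o.....
...o.o...
....ov...
.........
.........
k=20  .........
.........
.........
....oo...
...o.....
...o.o...
....o.>..
.........
.........
k=21  .........
.........
.........
....oo...
...o.....
...o.o...
....o.o..
......v..
.........
k=22  .........
.........
.........
....oo...
...o.....
...o.o...
....o.o..
.....<o..
.........
k=23  .........
.........
.........
....oo...
...o.....
...o.o...
....o^o..
.....oo..
.........
k=24  .........
.........
.........
....oo...
...o.....
...o.o...
....oo>..
.....oo..
.........
k=25  .........
.........
.........
....oo...
...o.....
...o.o^..
....oo...
.....oo..
.........
k=26  .........
.........
.........
....oo...
...o.....
...o.oo>.
....oo...
.....oo..
.........
k=27  .........
.........
.........
....oo...
...o.....
...o.ooo.
....oo.v.
.....oo..
.........
k=28  .........
.........
.........
....oo...
...o.....
...o.ooo.
....oo<o.
.....oo..
.........
k=29  .........
.........
.........
....oo...
...o.....
...o.o^o.
....oooo.
.....oo..
.........
k=30  .........
.........
.........
....oo...
...o.....
...o.<.o.
....oooo.
.....oo..
.........
k=31  .........
.........
.........
....oo...
...o.....
...o...o.
....ovoo.
.....oo..
.........
k=32  .........
.........
.........
....oo...
...o.....
...o...o.
....o.>o.
.....oo..
.........
k=33  .........
.........
.........
....oo...
...o.....
...o..^o.
....o..o.
.....oo..
.........
k=34  .........
.........
.........
....oo...
...o.....
...o..o>.
....o..o.
.....oo..
.........
k=35  .........
.........
.........
....oo...
...o...^.
...o..o..
....o..o.
.....oo..
.........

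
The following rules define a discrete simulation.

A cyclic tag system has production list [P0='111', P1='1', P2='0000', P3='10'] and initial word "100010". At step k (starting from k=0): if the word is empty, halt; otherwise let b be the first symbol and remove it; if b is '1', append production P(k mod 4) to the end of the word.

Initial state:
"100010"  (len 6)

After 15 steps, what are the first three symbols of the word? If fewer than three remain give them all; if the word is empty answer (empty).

010

step 0: "100010"  (len 6)
step 1: "00010111"  (len 8)
step 2: "0010111"  (len 7)
step 3: "010111"  (len 6)
step 4: "10111"  (len 5)
step 5: "0111111"  (len 7)
step 6: "111111"  (len 6)
step 7: "111110000"  (len 9)
step 8: "1111000010"  (len 10)
step 9: "111000010111"  (len 12)
step 10: "110000101111"  (len 12)
step 11: "100001011110000"  (len 15)
step 12: "0000101111000010"  (len 16)
step 13: "000101111000010"  (len 15)
step 14: "00101111000010"  (len 14)
step 15: "0101111000010"  (len 13)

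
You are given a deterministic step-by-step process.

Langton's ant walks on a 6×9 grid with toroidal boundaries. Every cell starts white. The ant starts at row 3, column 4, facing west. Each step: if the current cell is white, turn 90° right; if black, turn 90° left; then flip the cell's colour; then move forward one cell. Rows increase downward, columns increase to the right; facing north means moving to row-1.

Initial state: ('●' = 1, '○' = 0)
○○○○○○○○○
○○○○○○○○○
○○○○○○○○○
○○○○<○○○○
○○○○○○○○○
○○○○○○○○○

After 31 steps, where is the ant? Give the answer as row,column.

5,5

t=0: ○○○○○○○○○
○○○○○○○○○
○○○○○○○○○
○○○○<○○○○
○○○○○○○○○
○○○○○○○○○
t=1: ○○○○○○○○○
○○○○○○○○○
○○○○^○○○○
○○○○●○○○○
○○○○○○○○○
○○○○○○○○○
t=2: ○○○○○○○○○
○○○○○○○○○
○○○○●>○○○
○○○○●○○○○
○○○○○○○○○
○○○○○○○○○
t=3: ○○○○○○○○○
○○○○○○○○○
○○○○●●○○○
○○○○●v○○○
○○○○○○○○○
○○○○○○○○○
t=4: ○○○○○○○○○
○○○○○○○○○
○○○○●●○○○
○○○○<●○○○
○○○○○○○○○
○○○○○○○○○
t=5: ○○○○○○○○○
○○○○○○○○○
○○○○●●○○○
○○○○○●○○○
○○○○v○○○○
○○○○○○○○○
t=6: ○○○○○○○○○
○○○○○○○○○
○○○○●●○○○
○○○○○●○○○
○○○<●○○○○
○○○○○○○○○
t=7: ○○○○○○○○○
○○○○○○○○○
○○○○●●○○○
○○○^○●○○○
○○○●●○○○○
○○○○○○○○○
t=8: ○○○○○○○○○
○○○○○○○○○
○○○○●●○○○
○○○●>●○○○
○○○●●○○○○
○○○○○○○○○
t=9: ○○○○○○○○○
○○○○○○○○○
○○○○●●○○○
○○○●●●○○○
○○○●v○○○○
○○○○○○○○○
t=10: ○○○○○○○○○
○○○○○○○○○
○○○○●●○○○
○○○●●●○○○
○○○●○>○○○
○○○○○○○○○
t=11: ○○○○○○○○○
○○○○○○○○○
○○○○●●○○○
○○○●●●○○○
○○○●○●○○○
○○○○○v○○○
t=12: ○○○○○○○○○
○○○○○○○○○
○○○○●●○○○
○○○●●●○○○
○○○●○●○○○
○○○○<●○○○
t=13: ○○○○○○○○○
○○○○○○○○○
○○○○●●○○○
○○○●●●○○○
○○○●^●○○○
○○○○●●○○○
t=14: ○○○○○○○○○
○○○○○○○○○
○○○○●●○○○
○○○●●●○○○
○○○●●>○○○
○○○○●●○○○
t=15: ○○○○○○○○○
○○○○○○○○○
○○○○●●○○○
○○○●●^○○○
○○○●●○○○○
○○○○●●○○○
t=16: ○○○○○○○○○
○○○○○○○○○
○○○○●●○○○
○○○●<○○○○
○○○●●○○○○
○○○○●●○○○
t=17: ○○○○○○○○○
○○○○○○○○○
○○○○●●○○○
○○○●○○○○○
○○○●v○○○○
○○○○●●○○○
t=18: ○○○○○○○○○
○○○○○○○○○
○○○○●●○○○
○○○●○○○○○
○○○●○>○○○
○○○○●●○○○
t=19: ○○○○○○○○○
○○○○○○○○○
○○○○●●○○○
○○○●○○○○○
○○○●○●○○○
○○○○●v○○○
t=20: ○○○○○○○○○
○○○○○○○○○
○○○○●●○○○
○○○●○○○○○
○○○●○●○○○
○○○○●○>○○
t=21: ○○○○○○v○○
○○○○○○○○○
○○○○●●○○○
○○○●○○○○○
○○○●○●○○○
○○○○●○●○○
t=22: ○○○○○<●○○
○○○○○○○○○
○○○○●●○○○
○○○●○○○○○
○○○●○●○○○
○○○○●○●○○
t=23: ○○○○○●●○○
○○○○○○○○○
○○○○●●○○○
○○○●○○○○○
○○○●○●○○○
○○○○●^●○○
t=24: ○○○○○●●○○
○○○○○○○○○
○○○○●●○○○
○○○●○○○○○
○○○●○●○○○
○○○○●●>○○
t=25: ○○○○○●●○○
○○○○○○○○○
○○○○●●○○○
○○○●○○○○○
○○○●○●^○○
○○○○●●○○○
t=26: ○○○○○●●○○
○○○○○○○○○
○○○○●●○○○
○○○●○○○○○
○○○●○●●>○
○○○○●●○○○
t=27: ○○○○○●●○○
○○○○○○○○○
○○○○●●○○○
○○○●○○○○○
○○○●○●●●○
○○○○●●○v○
t=28: ○○○○○●●○○
○○○○○○○○○
○○○○●●○○○
○○○●○○○○○
○○○●○●●●○
○○○○●●<●○
t=29: ○○○○○●●○○
○○○○○○○○○
○○○○●●○○○
○○○●○○○○○
○○○●○●^●○
○○○○●●●●○
t=30: ○○○○○●●○○
○○○○○○○○○
○○○○●●○○○
○○○●○○○○○
○○○●○<○●○
○○○○●●●●○
t=31: ○○○○○●●○○
○○○○○○○○○
○○○○●●○○○
○○○●○○○○○
○○○●○○○●○
○○○○●v●●○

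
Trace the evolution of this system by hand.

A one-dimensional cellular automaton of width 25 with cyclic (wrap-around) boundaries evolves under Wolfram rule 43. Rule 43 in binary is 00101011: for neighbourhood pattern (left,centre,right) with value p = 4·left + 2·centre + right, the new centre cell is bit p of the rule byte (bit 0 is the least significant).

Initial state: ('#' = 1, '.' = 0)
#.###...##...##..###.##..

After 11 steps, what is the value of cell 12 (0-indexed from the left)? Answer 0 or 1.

1

t=0: #.###...##...##..###.##..
t=1: .##...###..###..##..##..#
t=2: ##..###...##...##..##..#.
t=3: #..##...###..###..##..#.#
t=4: ..##..###...##...##..#.##
t=5: .##..##...###..###..#.##.
t=6: ##..##..###...##...#.##..
t=7: #..##..##...###..##.##..#
t=8: ..##..##..###...##.##..##
t=9: .##..##..##...###.##..##.
t=10: ##..##..##..###..##..##..
t=11: #..##..##..##...##..##..#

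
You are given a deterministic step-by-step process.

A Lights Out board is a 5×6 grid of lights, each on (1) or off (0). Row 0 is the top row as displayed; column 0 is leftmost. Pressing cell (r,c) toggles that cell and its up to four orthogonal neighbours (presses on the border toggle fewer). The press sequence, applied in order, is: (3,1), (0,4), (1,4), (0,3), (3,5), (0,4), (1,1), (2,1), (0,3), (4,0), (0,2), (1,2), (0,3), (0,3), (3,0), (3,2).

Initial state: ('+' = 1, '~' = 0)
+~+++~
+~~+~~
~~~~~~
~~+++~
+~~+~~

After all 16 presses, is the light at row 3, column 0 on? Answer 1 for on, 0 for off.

1

step 0: +~+++~
+~~+~~
~~~~~~
~~+++~
+~~+~~
step 1: +~+++~
+~~+~~
~+~~~~
++~++~
++~+~~
step 2: +~+~~+
+~~++~
~+~~~~
++~++~
++~+~~
step 3: +~+~++
+~~~~+
~+~~+~
++~++~
++~+~~
step 4: +~~+~+
+~~+~+
~+~~+~
++~++~
++~+~~
step 5: +~~+~+
+~~+~+
~+~~++
++~+~+
++~+~+
step 6: +~~~+~
+~~+++
~+~~++
++~+~+
++~+~+
step 7: ++~~+~
~+++++
~~~~++
++~+~+
++~+~+
step 8: ++~~+~
~~++++
+++~++
+~~+~+
++~+~+
step 9: ++++~~
~~+~++
+++~++
+~~+~+
++~+~+
step 10: ++++~~
~~+~++
+++~++
~~~+~+
~~~+~+
step 11: +~~~~~
~~~~++
+++~++
~~~+~+
~~~+~+
step 12: +~+~~~
~+++++
++~~++
~~~+~+
~~~+~+
step 13: +~~++~
~++~++
++~~++
~~~+~+
~~~+~+
step 14: +~+~~~
~+++++
++~~++
~~~+~+
~~~+~+
step 15: +~+~~~
~+++++
~+~~++
++~+~+
+~~+~+
step 16: +~+~~~
~+++++
~++~++
+~+~~+
+~++~+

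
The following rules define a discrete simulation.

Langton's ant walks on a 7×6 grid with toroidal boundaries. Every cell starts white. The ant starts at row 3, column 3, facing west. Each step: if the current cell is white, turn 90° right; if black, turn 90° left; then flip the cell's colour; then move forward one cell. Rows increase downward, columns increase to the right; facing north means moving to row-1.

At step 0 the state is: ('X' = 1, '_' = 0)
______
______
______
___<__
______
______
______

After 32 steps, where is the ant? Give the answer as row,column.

5,5

step 0: ______
______
______
___<__
______
______
______
step 1: ______
______
___^__
___X__
______
______
______
step 2: ______
______
___X>_
___X__
______
______
______
step 3: ______
______
___XX_
___Xv_
______
______
______
step 4: ______
______
___XX_
___<X_
______
______
______
step 5: ______
______
___XX_
____X_
___v__
______
______
step 6: ______
______
___XX_
____X_
__<X__
______
______
step 7: ______
______
___XX_
__^_X_
__XX__
______
______
step 8: ______
______
___XX_
__X>X_
__XX__
______
______
step 9: ______
______
___XX_
__XXX_
__Xv__
______
______
step 10: ______
______
___XX_
__XXX_
__X_>_
______
______
step 11: ______
______
___XX_
__XXX_
__X_X_
____v_
______
step 12: ______
______
___XX_
__XXX_
__X_X_
___<X_
______
step 13: ______
______
___XX_
__XXX_
__X^X_
___XX_
______
step 14: ______
______
___XX_
__XXX_
__XX>_
___XX_
______
step 15: ______
______
___XX_
__XX^_
__XX__
___XX_
______
step 16: ______
______
___XX_
__X<__
__XX__
___XX_
______
step 17: ______
______
___XX_
__X___
__Xv__
___XX_
______
step 18: ______
______
___XX_
__X___
__X_>_
___XX_
______
step 19: ______
______
___XX_
__X___
__X_X_
___Xv_
______
step 20: ______
______
___XX_
__X___
__X_X_
___X_>
______
step 21: ______
______
___XX_
__X___
__X_X_
___X_X
_____v
step 22: ______
______
___XX_
__X___
__X_X_
___X_X
____<X
step 23: ______
______
___XX_
__X___
__X_X_
___X^X
____XX
step 24: ______
______
___XX_
__X___
__X_X_
___XX>
____XX
step 25: ______
______
___XX_
__X___
__X_X^
___XX_
____XX
step 26: ______
______
___XX_
__X___
>_X_XX
___XX_
____XX
step 27: ______
______
___XX_
__X___
X_X_XX
v__XX_
____XX
step 28: ______
______
___XX_
__X___
X_X_XX
X__XX<
____XX
step 29: ______
______
___XX_
__X___
X_X_X^
X__XXX
____XX
step 30: ______
______
___XX_
__X___
X_X_<_
X__XXX
____XX
step 31: ______
______
___XX_
__X___
X_X___
X__XvX
____XX
step 32: ______
______
___XX_
__X___
X_X___
X__X_>
____XX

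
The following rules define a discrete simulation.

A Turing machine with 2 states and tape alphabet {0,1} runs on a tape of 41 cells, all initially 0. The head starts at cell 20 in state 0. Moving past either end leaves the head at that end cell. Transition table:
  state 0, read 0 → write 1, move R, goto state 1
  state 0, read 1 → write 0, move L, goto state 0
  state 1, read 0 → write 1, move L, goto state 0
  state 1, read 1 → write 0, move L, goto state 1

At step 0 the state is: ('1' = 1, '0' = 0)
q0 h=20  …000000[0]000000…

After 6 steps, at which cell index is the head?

18

k=0  q0 h=20  …000000[0]000000…
k=1  q1 h=21  …000001[0]000000…
k=2  q0 h=20  …000000[1]100000…
k=3  q0 h=19  …000000[0]010000…
k=4  q1 h=20  …000001[0]100000…
k=5  q0 h=19  …000000[1]110000…
k=6  q0 h=18  …000000[0]011000…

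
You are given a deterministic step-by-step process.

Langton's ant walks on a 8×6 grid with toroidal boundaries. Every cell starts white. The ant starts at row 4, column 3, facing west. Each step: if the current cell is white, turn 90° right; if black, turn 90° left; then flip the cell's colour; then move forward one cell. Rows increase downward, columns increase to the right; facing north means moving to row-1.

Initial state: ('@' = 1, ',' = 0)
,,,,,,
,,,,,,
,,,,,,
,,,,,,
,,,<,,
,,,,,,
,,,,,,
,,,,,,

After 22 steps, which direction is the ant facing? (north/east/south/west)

gen 0: ,,,,,,
,,,,,,
,,,,,,
,,,,,,
,,,<,,
,,,,,,
,,,,,,
,,,,,,
gen 1: ,,,,,,
,,,,,,
,,,,,,
,,,^,,
,,,@,,
,,,,,,
,,,,,,
,,,,,,
gen 2: ,,,,,,
,,,,,,
,,,,,,
,,,@>,
,,,@,,
,,,,,,
,,,,,,
,,,,,,
gen 3: ,,,,,,
,,,,,,
,,,,,,
,,,@@,
,,,@v,
,,,,,,
,,,,,,
,,,,,,
gen 4: ,,,,,,
,,,,,,
,,,,,,
,,,@@,
,,,<@,
,,,,,,
,,,,,,
,,,,,,
gen 5: ,,,,,,
,,,,,,
,,,,,,
,,,@@,
,,,,@,
,,,v,,
,,,,,,
,,,,,,
gen 6: ,,,,,,
,,,,,,
,,,,,,
,,,@@,
,,,,@,
,,<@,,
,,,,,,
,,,,,,
gen 7: ,,,,,,
,,,,,,
,,,,,,
,,,@@,
,,^,@,
,,@@,,
,,,,,,
,,,,,,
gen 8: ,,,,,,
,,,,,,
,,,,,,
,,,@@,
,,@>@,
,,@@,,
,,,,,,
,,,,,,
gen 9: ,,,,,,
,,,,,,
,,,,,,
,,,@@,
,,@@@,
,,@v,,
,,,,,,
,,,,,,
gen 10: ,,,,,,
,,,,,,
,,,,,,
,,,@@,
,,@@@,
,,@,>,
,,,,,,
,,,,,,
gen 11: ,,,,,,
,,,,,,
,,,,,,
,,,@@,
,,@@@,
,,@,@,
,,,,v,
,,,,,,
gen 12: ,,,,,,
,,,,,,
,,,,,,
,,,@@,
,,@@@,
,,@,@,
,,,<@,
,,,,,,
gen 13: ,,,,,,
,,,,,,
,,,,,,
,,,@@,
,,@@@,
,,@^@,
,,,@@,
,,,,,,
gen 14: ,,,,,,
,,,,,,
,,,,,,
,,,@@,
,,@@@,
,,@@>,
,,,@@,
,,,,,,
gen 15: ,,,,,,
,,,,,,
,,,,,,
,,,@@,
,,@@^,
,,@@,,
,,,@@,
,,,,,,
gen 16: ,,,,,,
,,,,,,
,,,,,,
,,,@@,
,,@<,,
,,@@,,
,,,@@,
,,,,,,
gen 17: ,,,,,,
,,,,,,
,,,,,,
,,,@@,
,,@,,,
,,@v,,
,,,@@,
,,,,,,
gen 18: ,,,,,,
,,,,,,
,,,,,,
,,,@@,
,,@,,,
,,@,>,
,,,@@,
,,,,,,
gen 19: ,,,,,,
,,,,,,
,,,,,,
,,,@@,
,,@,,,
,,@,@,
,,,@v,
,,,,,,
gen 20: ,,,,,,
,,,,,,
,,,,,,
,,,@@,
,,@,,,
,,@,@,
,,,@,>
,,,,,,
gen 21: ,,,,,,
,,,,,,
,,,,,,
,,,@@,
,,@,,,
,,@,@,
,,,@,@
,,,,,v
gen 22: ,,,,,,
,,,,,,
,,,,,,
,,,@@,
,,@,,,
,,@,@,
,,,@,@
,,,,<@

west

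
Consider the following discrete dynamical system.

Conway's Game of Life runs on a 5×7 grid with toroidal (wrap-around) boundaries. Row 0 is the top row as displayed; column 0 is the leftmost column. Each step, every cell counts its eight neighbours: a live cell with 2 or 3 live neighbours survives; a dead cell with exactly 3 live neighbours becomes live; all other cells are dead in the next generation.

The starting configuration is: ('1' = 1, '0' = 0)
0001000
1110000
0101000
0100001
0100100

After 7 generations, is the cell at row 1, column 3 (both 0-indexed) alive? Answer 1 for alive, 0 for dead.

[0] 0001000
1110000
0101000
0100001
0100100
[1] 1001000
1101000
0000000
0100000
1010000
[2] 1001001
1110000
1110000
0100000
1010000
[3] 0001001
0001000
0000000
0000000
1010001
[4] 1011001
0000000
0000000
0000000
1000001
[5] 1100001
0000000
0000000
0000000
1100001
[6] 0100001
1000000
0000000
1000000
0100001
[7] 0100001
1000000
0000000
1000000
0100001

0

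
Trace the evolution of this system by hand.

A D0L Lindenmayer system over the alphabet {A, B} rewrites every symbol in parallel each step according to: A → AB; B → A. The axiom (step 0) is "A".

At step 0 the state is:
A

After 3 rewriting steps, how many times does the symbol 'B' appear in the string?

[0] A
[1] AB
[2] ABA
[3] ABAAB

2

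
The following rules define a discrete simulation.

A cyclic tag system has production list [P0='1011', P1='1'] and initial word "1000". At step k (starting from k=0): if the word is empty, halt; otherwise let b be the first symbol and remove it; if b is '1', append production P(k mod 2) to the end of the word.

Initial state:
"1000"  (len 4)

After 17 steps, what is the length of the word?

22

0) "1000"  (len 4)
1) "0001011"  (len 7)
2) "001011"  (len 6)
3) "01011"  (len 5)
4) "1011"  (len 4)
5) "0111011"  (len 7)
6) "111011"  (len 6)
7) "110111011"  (len 9)
8) "101110111"  (len 9)
9) "011101111011"  (len 12)
10) "11101111011"  (len 11)
11) "11011110111011"  (len 14)
12) "10111101110111"  (len 14)
13) "01111011101111011"  (len 17)
14) "1111011101111011"  (len 16)
15) "1110111011110111011"  (len 19)
16) "1101110111101110111"  (len 19)
17) "1011101111011101111011"  (len 22)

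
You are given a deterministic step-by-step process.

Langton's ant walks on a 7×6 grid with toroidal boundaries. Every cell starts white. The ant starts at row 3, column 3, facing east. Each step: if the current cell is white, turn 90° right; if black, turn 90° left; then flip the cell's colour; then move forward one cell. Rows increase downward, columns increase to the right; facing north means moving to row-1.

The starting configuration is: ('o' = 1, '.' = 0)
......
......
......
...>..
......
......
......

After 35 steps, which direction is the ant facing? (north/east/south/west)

step 0: ......
......
......
...>..
......
......
......
step 1: ......
......
......
...o..
...v..
......
......
step 2: ......
......
......
...o..
..<o..
......
......
step 3: ......
......
......
..^o..
..oo..
......
......
step 4: ......
......
......
..o>..
..oo..
......
......
step 5: ......
......
...^..
..o...
..oo..
......
......
step 6: ......
......
...o>.
..o...
..oo..
......
......
step 7: ......
......
...oo.
..o.v.
..oo..
......
......
step 8: ......
......
...oo.
..o<o.
..oo..
......
......
step 9: ......
......
...^o.
..ooo.
..oo..
......
......
step 10: ......
......
..<.o.
..ooo.
..oo..
......
......
step 11: ......
..^...
..o.o.
..ooo.
..oo..
......
......
step 12: ......
..o>..
..o.o.
..ooo.
..oo..
......
......
step 13: ......
..oo..
..ovo.
..ooo.
..oo..
......
......
step 14: ......
..oo..
..<oo.
..ooo.
..oo..
......
......
step 15: ......
..oo..
...oo.
..voo.
..oo..
......
......
step 16: ......
..oo..
...oo.
...>o.
..oo..
......
......
step 17: ......
..oo..
...^o.
....o.
..oo..
......
......
step 18: ......
..oo..
..<.o.
....o.
..oo..
......
......
step 19: ......
..^o..
..o.o.
....o.
..oo..
......
......
step 20: ......
.<.o..
..o.o.
....o.
..oo..
......
......
step 21: .^....
.o.o..
..o.o.
....o.
..oo..
......
......
step 22: .o>...
.o.o..
..o.o.
....o.
..oo..
......
......
step 23: .oo...
.ovo..
..o.o.
....o.
..oo..
......
......
step 24: .oo...
.<oo..
..o.o.
....o.
..oo..
......
......
step 25: .oo...
..oo..
.vo.o.
....o.
..oo..
......
......
step 26: .oo...
..oo..
<oo.o.
....o.
..oo..
......
......
step 27: .oo...
^.oo..
ooo.o.
....o.
..oo..
......
......
step 28: .oo...
o>oo..
ooo.o.
....o.
..oo..
......
......
step 29: .oo...
oooo..
ovo.o.
....o.
..oo..
......
......
step 30: .oo...
oooo..
o.>.o.
....o.
..oo..
......
......
step 31: .oo...
oo^o..
o...o.
....o.
..oo..
......
......
step 32: .oo...
o<.o..
o...o.
....o.
..oo..
......
......
step 33: .oo...
o..o..
ov..o.
....o.
..oo..
......
......
step 34: .oo...
o..o..
<o..o.
....o.
..oo..
......
......
step 35: .oo...
o..o..
.o..o.
v...o.
..oo..
......
......

south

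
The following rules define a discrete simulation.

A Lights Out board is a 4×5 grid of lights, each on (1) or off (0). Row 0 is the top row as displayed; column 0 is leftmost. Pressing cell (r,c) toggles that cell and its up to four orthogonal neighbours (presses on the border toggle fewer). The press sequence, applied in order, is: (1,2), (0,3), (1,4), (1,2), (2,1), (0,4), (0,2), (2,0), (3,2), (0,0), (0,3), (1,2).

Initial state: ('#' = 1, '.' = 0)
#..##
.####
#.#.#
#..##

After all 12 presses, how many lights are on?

t=0: #..##
.####
#.#.#
#..##
t=1: #.###
....#
#...#
#..##
t=2: #....
...##
#...#
#..##
t=3: #...#
.....
#....
#..##
t=4: #.#.#
.###.
#.#..
#..##
t=5: #.#.#
..##.
.#...
##.##
t=6: #.##.
..###
.#...
##.##
t=7: ##...
...##
.#...
##.##
t=8: ##...
#..##
#....
.#.##
t=9: ##...
#..##
#.#..
..#.#
t=10: .....
...##
#.#..
..#.#
t=11: ..###
....#
#.#..
..#.#
t=12: ...##
.####
#....
..#.#

9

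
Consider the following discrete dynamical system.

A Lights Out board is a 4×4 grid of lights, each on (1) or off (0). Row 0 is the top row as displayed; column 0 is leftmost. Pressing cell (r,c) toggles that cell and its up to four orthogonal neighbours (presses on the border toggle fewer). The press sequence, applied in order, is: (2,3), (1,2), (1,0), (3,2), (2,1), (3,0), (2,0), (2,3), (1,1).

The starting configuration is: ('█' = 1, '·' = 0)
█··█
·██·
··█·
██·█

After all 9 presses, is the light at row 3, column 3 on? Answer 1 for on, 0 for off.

0

t=0: █··█
·██·
··█·
██·█
t=1: █··█
·███
···█
██··
t=2: █·██
····
··██
██··
t=3: ··██
██··
█·██
██··
t=4: ··██
██··
█··█
█·██
t=5: ··██
█···
·███
████
t=6: ··██
█···
████
··██
t=7: ··██
····
··██
█·██
t=8: ··██
···█
····
█·█·
t=9: ·███
████
·█··
█·█·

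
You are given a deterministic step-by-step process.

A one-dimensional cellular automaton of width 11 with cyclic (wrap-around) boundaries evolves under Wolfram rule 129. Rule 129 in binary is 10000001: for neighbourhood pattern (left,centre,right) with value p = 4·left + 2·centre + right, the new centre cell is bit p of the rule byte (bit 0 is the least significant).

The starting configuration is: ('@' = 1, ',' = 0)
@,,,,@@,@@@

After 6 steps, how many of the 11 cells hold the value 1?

3

step 0: @,,,,@@,@@@
step 1: ,,@@,,,,,@@
step 2: ,,,,,@@@,,,
step 3: @@@@,,@,,@@
step 4: @@@,,,,,,,@
step 5: @@,,@@@@@,,
step 6: ,,,,,@@@,,,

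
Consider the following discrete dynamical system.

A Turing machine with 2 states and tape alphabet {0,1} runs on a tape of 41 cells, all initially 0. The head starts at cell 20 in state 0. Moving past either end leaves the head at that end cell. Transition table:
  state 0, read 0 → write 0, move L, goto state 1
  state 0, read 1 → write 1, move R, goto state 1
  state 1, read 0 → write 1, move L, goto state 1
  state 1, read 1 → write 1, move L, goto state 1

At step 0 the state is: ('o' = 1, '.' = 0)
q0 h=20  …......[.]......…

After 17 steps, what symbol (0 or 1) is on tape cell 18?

[0] q0 h=20  …......[.]......…
[1] q1 h=19  …......[.]......…
[2] q1 h=18  …......[.]o.....…
[3] q1 h=17  …......[.]oo....…
[4] q1 h=16  …......[.]ooo...…
[5] q1 h=15  …......[.]oooo..…
[6] q1 h=14  …......[.]ooooo.…
[7] q1 h=13  …......[.]oooooo…
[8] q1 h=12  …......[.]oooooo…
[9] q1 h=11  …......[.]oooooo…
[10] q1 h=10  …......[.]oooooo…
[11] q1 h= 9  …......[.]oooooo…
[12] q1 h= 8  …......[.]oooooo…
[13] q1 h= 7  …......[.]oooooo…
[14] q1 h= 6  |......[.]oooooo…
[15] q1 h= 5  |.....[.]oooooo…
[16] q1 h= 4  |....[.]oooooo…
[17] q1 h= 3  |...[.]oooooo…

1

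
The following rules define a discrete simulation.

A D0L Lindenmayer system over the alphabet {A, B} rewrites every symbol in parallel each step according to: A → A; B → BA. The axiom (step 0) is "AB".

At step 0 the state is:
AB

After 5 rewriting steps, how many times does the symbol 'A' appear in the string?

k=0  AB
k=1  ABA
k=2  ABAA
k=3  ABAAA
k=4  ABAAAA
k=5  ABAAAAA

6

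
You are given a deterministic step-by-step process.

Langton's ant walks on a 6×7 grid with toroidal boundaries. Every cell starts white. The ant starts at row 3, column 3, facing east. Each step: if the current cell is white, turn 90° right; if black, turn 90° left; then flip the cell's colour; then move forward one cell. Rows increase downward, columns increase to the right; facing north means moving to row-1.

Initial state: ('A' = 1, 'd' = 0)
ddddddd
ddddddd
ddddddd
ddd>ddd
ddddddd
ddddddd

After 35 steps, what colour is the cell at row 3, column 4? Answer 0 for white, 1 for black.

1

k=0  ddddddd
ddddddd
ddddddd
ddd>ddd
ddddddd
ddddddd
k=1  ddddddd
ddddddd
ddddddd
dddAddd
dddvddd
ddddddd
k=2  ddddddd
ddddddd
ddddddd
dddAddd
dd<Addd
ddddddd
k=3  ddddddd
ddddddd
ddddddd
dd^Addd
ddAAddd
ddddddd
k=4  ddddddd
ddddddd
ddddddd
ddA>ddd
ddAAddd
ddddddd
k=5  ddddddd
ddddddd
ddd^ddd
ddAdddd
ddAAddd
ddddddd
k=6  ddddddd
ddddddd
dddA>dd
ddAdddd
ddAAddd
ddddddd
k=7  ddddddd
ddddddd
dddAAdd
ddAdvdd
ddAAddd
ddddddd
k=8  ddddddd
ddddddd
dddAAdd
ddA<Add
ddAAddd
ddddddd
k=9  ddddddd
ddddddd
ddd^Add
ddAAAdd
ddAAddd
ddddddd
k=10  ddddddd
ddddddd
dd<dAdd
ddAAAdd
ddAAddd
ddddddd
k=11  ddddddd
dd^dddd
ddAdAdd
ddAAAdd
ddAAddd
ddddddd
k=12  ddddddd
ddA>ddd
ddAdAdd
ddAAAdd
ddAAddd
ddddddd
k=13  ddddddd
ddAAddd
ddAvAdd
ddAAAdd
ddAAddd
ddddddd
k=14  ddddddd
ddAAddd
dd<AAdd
ddAAAdd
ddAAddd
ddddddd
k=15  ddddddd
ddAAddd
dddAAdd
ddvAAdd
ddAAddd
ddddddd
k=16  ddddddd
ddAAddd
dddAAdd
ddd>Add
ddAAddd
ddddddd
k=17  ddddddd
ddAAddd
ddd^Add
ddddAdd
ddAAddd
ddddddd
k=18  ddddddd
ddAAddd
dd<dAdd
ddddAdd
ddAAddd
ddddddd
k=19  ddddddd
dd^Addd
ddAdAdd
ddddAdd
ddAAddd
ddddddd
k=20  ddddddd
d<dAddd
ddAdAdd
ddddAdd
ddAAddd
ddddddd
k=21  d^ddddd
dAdAddd
ddAdAdd
ddddAdd
ddAAddd
ddddddd
k=22  dA>dddd
dAdAddd
ddAdAdd
ddddAdd
ddAAddd
ddddddd
k=23  dAAdddd
dAvAddd
ddAdAdd
ddddAdd
ddAAddd
ddddddd
k=24  dAAdddd
d<AAddd
ddAdAdd
ddddAdd
ddAAddd
ddddddd
k=25  dAAdddd
ddAAddd
dvAdAdd
ddddAdd
ddAAddd
ddddddd
k=26  dAAdddd
ddAAddd
<AAdAdd
ddddAdd
ddAAddd
ddddddd
k=27  dAAdddd
^dAAddd
AAAdAdd
ddddAdd
ddAAddd
ddddddd
k=28  dAAdddd
A>AAddd
AAAdAdd
ddddAdd
ddAAddd
ddddddd
k=29  dAAdddd
AAAAddd
AvAdAdd
ddddAdd
ddAAddd
ddddddd
k=30  dAAdddd
AAAAddd
Ad>dAdd
ddddAdd
ddAAddd
ddddddd
k=31  dAAdddd
AA^Addd
AdddAdd
ddddAdd
ddAAddd
ddddddd
k=32  dAAdddd
A<dAddd
AdddAdd
ddddAdd
ddAAddd
ddddddd
k=33  dAAdddd
AddAddd
AvddAdd
ddddAdd
ddAAddd
ddddddd
k=34  dAAdddd
AddAddd
<AddAdd
ddddAdd
ddAAddd
ddddddd
k=35  dAAdddd
AddAddd
dAddAdd
vdddAdd
ddAAddd
ddddddd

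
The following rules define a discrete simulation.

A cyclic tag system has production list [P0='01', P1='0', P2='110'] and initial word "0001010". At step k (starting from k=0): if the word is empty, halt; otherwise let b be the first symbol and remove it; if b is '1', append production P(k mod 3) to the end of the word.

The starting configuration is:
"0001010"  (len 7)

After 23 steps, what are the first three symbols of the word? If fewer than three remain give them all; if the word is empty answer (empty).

gen 0: "0001010"  (len 7)
gen 1: "001010"  (len 6)
gen 2: "01010"  (len 5)
gen 3: "1010"  (len 4)
gen 4: "01001"  (len 5)
gen 5: "1001"  (len 4)
gen 6: "001110"  (len 6)
gen 7: "01110"  (len 5)
gen 8: "1110"  (len 4)
gen 9: "110110"  (len 6)
gen 10: "1011001"  (len 7)
gen 11: "0110010"  (len 7)
gen 12: "110010"  (len 6)
gen 13: "1001001"  (len 7)
gen 14: "0010010"  (len 7)
gen 15: "010010"  (len 6)
gen 16: "10010"  (len 5)
gen 17: "00100"  (len 5)
gen 18: "0100"  (len 4)
gen 19: "100"  (len 3)
gen 20: "000"  (len 3)
gen 21: "00"  (len 2)
gen 22: "0"  (len 1)
gen 23: (halted — word empty)

(empty)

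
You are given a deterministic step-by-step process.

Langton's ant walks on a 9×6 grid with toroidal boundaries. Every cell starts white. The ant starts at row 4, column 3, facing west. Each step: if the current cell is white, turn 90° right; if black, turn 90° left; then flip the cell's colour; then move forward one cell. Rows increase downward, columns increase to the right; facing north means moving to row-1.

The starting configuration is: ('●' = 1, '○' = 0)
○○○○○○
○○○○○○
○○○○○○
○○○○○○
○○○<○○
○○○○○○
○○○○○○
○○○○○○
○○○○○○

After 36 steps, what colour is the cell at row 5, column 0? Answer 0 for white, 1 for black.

[0] ○○○○○○
○○○○○○
○○○○○○
○○○○○○
○○○<○○
○○○○○○
○○○○○○
○○○○○○
○○○○○○
[1] ○○○○○○
○○○○○○
○○○○○○
○○○^○○
○○○●○○
○○○○○○
○○○○○○
○○○○○○
○○○○○○
[2] ○○○○○○
○○○○○○
○○○○○○
○○○●>○
○○○●○○
○○○○○○
○○○○○○
○○○○○○
○○○○○○
[3] ○○○○○○
○○○○○○
○○○○○○
○○○●●○
○○○●v○
○○○○○○
○○○○○○
○○○○○○
○○○○○○
[4] ○○○○○○
○○○○○○
○○○○○○
○○○●●○
○○○<●○
○○○○○○
○○○○○○
○○○○○○
○○○○○○
[5] ○○○○○○
○○○○○○
○○○○○○
○○○●●○
○○○○●○
○○○v○○
○○○○○○
○○○○○○
○○○○○○
[6] ○○○○○○
○○○○○○
○○○○○○
○○○●●○
○○○○●○
○○<●○○
○○○○○○
○○○○○○
○○○○○○
[7] ○○○○○○
○○○○○○
○○○○○○
○○○●●○
○○^○●○
○○●●○○
○○○○○○
○○○○○○
○○○○○○
[8] ○○○○○○
○○○○○○
○○○○○○
○○○●●○
○○●>●○
○○●●○○
○○○○○○
○○○○○○
○○○○○○
[9] ○○○○○○
○○○○○○
○○○○○○
○○○●●○
○○●●●○
○○●v○○
○○○○○○
○○○○○○
○○○○○○
[10] ○○○○○○
○○○○○○
○○○○○○
○○○●●○
○○●●●○
○○●○>○
○○○○○○
○○○○○○
○○○○○○
[11] ○○○○○○
○○○○○○
○○○○○○
○○○●●○
○○●●●○
○○●○●○
○○○○v○
○○○○○○
○○○○○○
[12] ○○○○○○
○○○○○○
○○○○○○
○○○●●○
○○●●●○
○○●○●○
○○○<●○
○○○○○○
○○○○○○
[13] ○○○○○○
○○○○○○
○○○○○○
○○○●●○
○○●●●○
○○●^●○
○○○●●○
○○○○○○
○○○○○○
[14] ○○○○○○
○○○○○○
○○○○○○
○○○●●○
○○●●●○
○○●●>○
○○○●●○
○○○○○○
○○○○○○
[15] ○○○○○○
○○○○○○
○○○○○○
○○○●●○
○○●●^○
○○●●○○
○○○●●○
○○○○○○
○○○○○○
[16] ○○○○○○
○○○○○○
○○○○○○
○○○●●○
○○●<○○
○○●●○○
○○○●●○
○○○○○○
○○○○○○
[17] ○○○○○○
○○○○○○
○○○○○○
○○○●●○
○○●○○○
○○●v○○
○○○●●○
○○○○○○
○○○○○○
[18] ○○○○○○
○○○○○○
○○○○○○
○○○●●○
○○●○○○
○○●○>○
○○○●●○
○○○○○○
○○○○○○
[19] ○○○○○○
○○○○○○
○○○○○○
○○○●●○
○○●○○○
○○●○●○
○○○●v○
○○○○○○
○○○○○○
[20] ○○○○○○
○○○○○○
○○○○○○
○○○●●○
○○●○○○
○○●○●○
○○○●○>
○○○○○○
○○○○○○
[21] ○○○○○○
○○○○○○
○○○○○○
○○○●●○
○○●○○○
○○●○●○
○○○●○●
○○○○○v
○○○○○○
[22] ○○○○○○
○○○○○○
○○○○○○
○○○●●○
○○●○○○
○○●○●○
○○○●○●
○○○○<●
○○○○○○
[23] ○○○○○○
○○○○○○
○○○○○○
○○○●●○
○○●○○○
○○●○●○
○○○●^●
○○○○●●
○○○○○○
[24] ○○○○○○
○○○○○○
○○○○○○
○○○●●○
○○●○○○
○○●○●○
○○○●●>
○○○○●●
○○○○○○
[25] ○○○○○○
○○○○○○
○○○○○○
○○○●●○
○○●○○○
○○●○●^
○○○●●○
○○○○●●
○○○○○○
[26] ○○○○○○
○○○○○○
○○○○○○
○○○●●○
○○●○○○
>○●○●●
○○○●●○
○○○○●●
○○○○○○
[27] ○○○○○○
○○○○○○
○○○○○○
○○○●●○
○○●○○○
●○●○●●
v○○●●○
○○○○●●
○○○○○○
[28] ○○○○○○
○○○○○○
○○○○○○
○○○●●○
○○●○○○
●○●○●●
●○○●●<
○○○○●●
○○○○○○
[29] ○○○○○○
○○○○○○
○○○○○○
○○○●●○
○○●○○○
●○●○●^
●○○●●●
○○○○●●
○○○○○○
[30] ○○○○○○
○○○○○○
○○○○○○
○○○●●○
○○●○○○
●○●○<○
●○○●●●
○○○○●●
○○○○○○
[31] ○○○○○○
○○○○○○
○○○○○○
○○○●●○
○○●○○○
●○●○○○
●○○●v●
○○○○●●
○○○○○○
[32] ○○○○○○
○○○○○○
○○○○○○
○○○●●○
○○●○○○
●○●○○○
●○○●○>
○○○○●●
○○○○○○
[33] ○○○○○○
○○○○○○
○○○○○○
○○○●●○
○○●○○○
●○●○○^
●○○●○○
○○○○●●
○○○○○○
[34] ○○○○○○
○○○○○○
○○○○○○
○○○●●○
○○●○○○
>○●○○●
●○○●○○
○○○○●●
○○○○○○
[35] ○○○○○○
○○○○○○
○○○○○○
○○○●●○
^○●○○○
○○●○○●
●○○●○○
○○○○●●
○○○○○○
[36] ○○○○○○
○○○○○○
○○○○○○
○○○●●○
●>●○○○
○○●○○●
●○○●○○
○○○○●●
○○○○○○

0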